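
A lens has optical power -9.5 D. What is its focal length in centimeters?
f = 1/P = -10.53 cm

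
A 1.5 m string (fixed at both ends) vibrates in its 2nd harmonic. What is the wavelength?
λₙ = 2L/n = 1.5 m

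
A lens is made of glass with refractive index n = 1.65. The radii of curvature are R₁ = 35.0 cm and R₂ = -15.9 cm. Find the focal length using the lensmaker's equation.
1/f = (n − 1)(1/R₁ − 1/R₂) → f = 16.82 cm (converging lens)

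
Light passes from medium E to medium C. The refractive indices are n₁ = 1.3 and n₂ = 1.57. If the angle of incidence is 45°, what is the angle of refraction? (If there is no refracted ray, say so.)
sin θ₂ = (n₁/n₂)·sin θ₁ = 0.5855 → θ₂ = 35.84°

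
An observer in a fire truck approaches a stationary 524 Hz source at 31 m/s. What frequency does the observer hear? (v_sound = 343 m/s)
f_obs = f·(v + v_o)/v = 571.4 Hz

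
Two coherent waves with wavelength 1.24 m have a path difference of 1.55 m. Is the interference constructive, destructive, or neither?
neither (partial) — path difference = 1.25λ, neither a whole number of wavelengths nor an odd multiple of λ/2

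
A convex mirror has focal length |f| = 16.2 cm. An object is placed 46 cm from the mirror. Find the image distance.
f = −16.2 cm (convex); 1/di = 1/f − 1/do → di = -11.98 cm (virtual image, behind mirror)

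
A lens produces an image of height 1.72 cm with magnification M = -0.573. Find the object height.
ho = |hi|/|M| = 3.002 cm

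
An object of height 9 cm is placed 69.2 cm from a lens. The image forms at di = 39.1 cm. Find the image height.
hi = (-di/do) × ho = -5.085 cm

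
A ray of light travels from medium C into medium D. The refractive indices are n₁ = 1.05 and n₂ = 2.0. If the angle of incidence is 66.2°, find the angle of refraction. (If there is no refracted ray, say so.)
sin θ₂ = (n₁/n₂)·sin θ₁ = 0.4804 → θ₂ = 28.71°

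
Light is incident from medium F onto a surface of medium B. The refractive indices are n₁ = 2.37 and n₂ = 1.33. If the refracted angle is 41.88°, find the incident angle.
sin θ₁ = (n₂/n₁)·sin θ₂ → θ₁ = 22°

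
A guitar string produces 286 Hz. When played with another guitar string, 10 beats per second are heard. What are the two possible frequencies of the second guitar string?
f₂ = 286 ± 10 Hz → 296 Hz or 276 Hz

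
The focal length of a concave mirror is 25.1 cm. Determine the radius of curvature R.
R = 2|f| = 50.2 cm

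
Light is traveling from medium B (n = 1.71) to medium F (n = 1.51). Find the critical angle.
θc = arcsin(n₂/n₁) = 62.01°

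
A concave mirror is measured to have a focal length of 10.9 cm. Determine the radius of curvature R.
R = 2|f| = 21.8 cm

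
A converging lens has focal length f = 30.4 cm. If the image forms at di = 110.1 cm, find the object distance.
1/do = 1/f − 1/di → do = 42 cm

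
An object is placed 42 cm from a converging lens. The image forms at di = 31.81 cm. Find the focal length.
1/f = 1/do + 1/di → f = 18.1 cm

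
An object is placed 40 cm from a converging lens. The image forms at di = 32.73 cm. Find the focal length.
1/f = 1/do + 1/di → f = 18 cm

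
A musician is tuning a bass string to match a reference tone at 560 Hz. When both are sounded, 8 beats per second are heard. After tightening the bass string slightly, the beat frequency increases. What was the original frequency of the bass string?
568 Hz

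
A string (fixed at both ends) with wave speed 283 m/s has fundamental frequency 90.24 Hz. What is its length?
L = v/(2f₁) = 1.568 m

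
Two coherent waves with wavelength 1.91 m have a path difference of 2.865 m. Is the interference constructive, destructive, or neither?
destructive — path difference = 1.5λ, an odd multiple of λ/2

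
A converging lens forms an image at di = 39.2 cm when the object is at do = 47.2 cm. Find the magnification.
M = −di/do = -0.8305 (inverted image)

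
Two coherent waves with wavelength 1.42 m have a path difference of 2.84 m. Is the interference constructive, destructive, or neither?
constructive — path difference = 2λ, a whole number of wavelengths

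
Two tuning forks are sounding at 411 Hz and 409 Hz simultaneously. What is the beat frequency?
2 Hz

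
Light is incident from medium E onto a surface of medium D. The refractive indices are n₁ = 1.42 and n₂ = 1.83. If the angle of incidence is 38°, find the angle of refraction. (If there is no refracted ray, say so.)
sin θ₂ = (n₁/n₂)·sin θ₁ = 0.4777 → θ₂ = 28.54°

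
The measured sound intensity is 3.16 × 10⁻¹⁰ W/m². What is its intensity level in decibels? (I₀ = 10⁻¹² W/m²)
β = 10·log₁₀(I/I₀) = 25 dB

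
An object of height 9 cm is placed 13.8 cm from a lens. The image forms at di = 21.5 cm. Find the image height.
hi = (-di/do) × ho = -14.02 cm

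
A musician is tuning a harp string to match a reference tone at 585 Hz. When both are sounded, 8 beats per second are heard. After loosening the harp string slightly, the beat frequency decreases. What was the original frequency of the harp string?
593 Hz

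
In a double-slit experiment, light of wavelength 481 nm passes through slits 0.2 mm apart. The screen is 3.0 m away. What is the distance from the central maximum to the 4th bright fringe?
y = mλL/d = 28.86 mm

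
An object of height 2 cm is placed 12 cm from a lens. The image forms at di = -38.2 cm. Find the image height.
hi = (-di/do) × ho = 6.367 cm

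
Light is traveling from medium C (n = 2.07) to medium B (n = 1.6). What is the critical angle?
θc = arcsin(n₂/n₁) = 50.62°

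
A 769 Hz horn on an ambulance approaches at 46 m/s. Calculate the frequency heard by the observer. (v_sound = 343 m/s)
f_obs = f·v/(v − v_s) = 888.1 Hz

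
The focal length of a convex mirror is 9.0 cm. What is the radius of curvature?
R = 2|f| = 18 cm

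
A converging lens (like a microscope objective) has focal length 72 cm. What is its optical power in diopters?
P = 1/f = 1.389 D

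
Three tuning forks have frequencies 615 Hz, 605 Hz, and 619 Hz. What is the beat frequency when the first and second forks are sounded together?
10 Hz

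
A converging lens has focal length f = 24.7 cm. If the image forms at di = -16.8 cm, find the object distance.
1/do = 1/f − 1/di → do = 9.999 cm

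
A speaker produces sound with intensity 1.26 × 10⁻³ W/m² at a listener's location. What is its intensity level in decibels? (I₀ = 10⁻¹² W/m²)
β = 10·log₁₀(I/I₀) = 91 dB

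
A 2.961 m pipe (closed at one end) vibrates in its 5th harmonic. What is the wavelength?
λₙ = 4L/n = 2.369 m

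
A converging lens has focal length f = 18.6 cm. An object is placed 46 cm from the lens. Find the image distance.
1/di = 1/f − 1/do → di = 31.23 cm (real image)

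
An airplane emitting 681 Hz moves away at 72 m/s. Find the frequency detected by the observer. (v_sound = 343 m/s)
f_obs = f·v/(v + v_s) = 562.9 Hz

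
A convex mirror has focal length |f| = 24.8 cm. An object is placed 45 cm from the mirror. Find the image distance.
f = −24.8 cm (convex); 1/di = 1/f − 1/do → di = -15.99 cm (virtual image, behind mirror)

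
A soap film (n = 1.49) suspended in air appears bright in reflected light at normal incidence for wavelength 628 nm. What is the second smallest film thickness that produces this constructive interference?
2nt = (m − ½)λ with m = 2 → t = (m − ½)λ/(2n) = 316.1 nm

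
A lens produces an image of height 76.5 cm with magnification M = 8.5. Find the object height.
ho = |hi|/|M| = 9 cm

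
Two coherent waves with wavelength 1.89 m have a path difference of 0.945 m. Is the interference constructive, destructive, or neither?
destructive — path difference = 0.5λ, an odd multiple of λ/2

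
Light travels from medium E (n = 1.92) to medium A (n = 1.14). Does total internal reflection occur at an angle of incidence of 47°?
θc = arcsin(n₂/n₁) = 36.42°; 47° > θc, so yes — total internal reflection.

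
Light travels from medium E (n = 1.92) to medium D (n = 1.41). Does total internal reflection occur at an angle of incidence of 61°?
θc = arcsin(n₂/n₁) = 47.25°; 61° > θc, so yes — total internal reflection.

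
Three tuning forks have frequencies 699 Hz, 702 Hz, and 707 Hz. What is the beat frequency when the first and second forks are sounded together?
3 Hz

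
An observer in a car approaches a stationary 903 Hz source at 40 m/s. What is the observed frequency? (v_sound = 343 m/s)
f_obs = f·(v + v_o)/v = 1008 Hz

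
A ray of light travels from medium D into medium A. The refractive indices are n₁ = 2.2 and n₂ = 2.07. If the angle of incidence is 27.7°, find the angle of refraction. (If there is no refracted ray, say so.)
sin θ₂ = (n₁/n₂)·sin θ₁ = 0.494 → θ₂ = 29.61°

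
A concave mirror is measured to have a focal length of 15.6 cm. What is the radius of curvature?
R = 2|f| = 31.2 cm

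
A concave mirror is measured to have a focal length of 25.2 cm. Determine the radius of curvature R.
R = 2|f| = 50.4 cm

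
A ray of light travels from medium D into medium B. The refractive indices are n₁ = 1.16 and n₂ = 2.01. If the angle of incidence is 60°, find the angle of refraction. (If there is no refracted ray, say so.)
sin θ₂ = (n₁/n₂)·sin θ₁ = 0.4998 → θ₂ = 29.99°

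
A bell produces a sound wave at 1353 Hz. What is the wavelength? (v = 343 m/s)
λ = v/f = 0.2535 m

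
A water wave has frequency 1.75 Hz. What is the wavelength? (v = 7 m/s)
λ = v/f = 4 m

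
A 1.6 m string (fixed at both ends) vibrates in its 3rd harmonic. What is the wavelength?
λₙ = 2L/n = 1.067 m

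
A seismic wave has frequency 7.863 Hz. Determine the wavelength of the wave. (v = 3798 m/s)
λ = v/f = 483 m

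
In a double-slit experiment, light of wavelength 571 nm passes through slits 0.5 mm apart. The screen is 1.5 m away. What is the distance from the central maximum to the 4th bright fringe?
y = mλL/d = 6.852 mm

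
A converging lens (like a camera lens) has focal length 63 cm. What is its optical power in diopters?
P = 1/f = 1.587 D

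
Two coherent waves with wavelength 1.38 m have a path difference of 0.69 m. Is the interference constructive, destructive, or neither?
destructive — path difference = 0.5λ, an odd multiple of λ/2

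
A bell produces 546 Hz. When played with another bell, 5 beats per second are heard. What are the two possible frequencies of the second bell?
f₂ = 546 ± 5 Hz → 551 Hz or 541 Hz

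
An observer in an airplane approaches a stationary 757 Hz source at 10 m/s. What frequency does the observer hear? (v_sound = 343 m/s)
f_obs = f·(v + v_o)/v = 779.1 Hz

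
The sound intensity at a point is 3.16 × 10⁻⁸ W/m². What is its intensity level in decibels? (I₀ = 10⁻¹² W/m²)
β = 10·log₁₀(I/I₀) = 45 dB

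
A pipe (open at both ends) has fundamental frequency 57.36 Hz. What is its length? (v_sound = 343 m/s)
L = v/(2f₁) = 2.99 m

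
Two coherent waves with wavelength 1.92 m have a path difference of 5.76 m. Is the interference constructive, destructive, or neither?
constructive — path difference = 3λ, a whole number of wavelengths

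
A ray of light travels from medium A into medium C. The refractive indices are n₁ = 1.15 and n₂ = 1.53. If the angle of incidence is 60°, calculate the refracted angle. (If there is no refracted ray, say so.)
sin θ₂ = (n₁/n₂)·sin θ₁ = 0.6509 → θ₂ = 40.61°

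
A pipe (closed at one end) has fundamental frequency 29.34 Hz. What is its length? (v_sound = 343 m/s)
L = v/(4f₁) = 2.923 m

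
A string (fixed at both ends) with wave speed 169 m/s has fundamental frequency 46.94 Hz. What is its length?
L = v/(2f₁) = 1.8 m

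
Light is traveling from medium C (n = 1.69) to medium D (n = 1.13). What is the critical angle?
θc = arcsin(n₂/n₁) = 41.96°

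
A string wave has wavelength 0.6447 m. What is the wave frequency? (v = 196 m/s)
f = v/λ = 304 Hz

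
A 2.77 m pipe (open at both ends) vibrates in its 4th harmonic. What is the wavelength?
λₙ = 2L/n = 1.385 m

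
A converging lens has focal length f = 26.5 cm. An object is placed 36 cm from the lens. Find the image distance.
1/di = 1/f − 1/do → di = 100.4 cm (real image)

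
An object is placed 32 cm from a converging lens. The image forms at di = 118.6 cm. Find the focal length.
1/f = 1/do + 1/di → f = 25.2 cm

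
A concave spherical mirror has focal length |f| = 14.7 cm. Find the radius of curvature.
R = 2|f| = 29.4 cm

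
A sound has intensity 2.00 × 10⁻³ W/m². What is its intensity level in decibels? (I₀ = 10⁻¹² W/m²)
β = 10·log₁₀(I/I₀) = 93.01 dB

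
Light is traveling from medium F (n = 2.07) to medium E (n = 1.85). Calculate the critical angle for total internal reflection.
θc = arcsin(n₂/n₁) = 63.34°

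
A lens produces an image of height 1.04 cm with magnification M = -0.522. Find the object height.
ho = |hi|/|M| = 1.992 cm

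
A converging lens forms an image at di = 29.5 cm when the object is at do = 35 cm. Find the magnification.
M = −di/do = -0.8429 (inverted image)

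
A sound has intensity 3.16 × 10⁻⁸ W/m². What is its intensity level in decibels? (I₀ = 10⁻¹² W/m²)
β = 10·log₁₀(I/I₀) = 45 dB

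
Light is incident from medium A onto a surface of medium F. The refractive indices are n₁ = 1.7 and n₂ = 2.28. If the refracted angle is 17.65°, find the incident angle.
sin θ₁ = (n₂/n₁)·sin θ₂ → θ₁ = 23.99°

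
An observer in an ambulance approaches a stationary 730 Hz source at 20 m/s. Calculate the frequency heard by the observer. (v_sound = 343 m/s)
f_obs = f·(v + v_o)/v = 772.6 Hz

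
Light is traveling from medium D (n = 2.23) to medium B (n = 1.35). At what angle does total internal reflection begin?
θc = arcsin(n₂/n₁) = 37.26°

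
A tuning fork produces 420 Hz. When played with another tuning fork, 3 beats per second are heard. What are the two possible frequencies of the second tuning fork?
f₂ = 420 ± 3 Hz → 423 Hz or 417 Hz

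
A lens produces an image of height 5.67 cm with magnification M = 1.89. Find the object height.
ho = |hi|/|M| = 3 cm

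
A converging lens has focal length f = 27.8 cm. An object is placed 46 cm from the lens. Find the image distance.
1/di = 1/f − 1/do → di = 70.26 cm (real image)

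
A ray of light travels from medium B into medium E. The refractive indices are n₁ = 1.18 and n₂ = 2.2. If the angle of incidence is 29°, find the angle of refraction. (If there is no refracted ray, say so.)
sin θ₂ = (n₁/n₂)·sin θ₁ = 0.26 → θ₂ = 15.07°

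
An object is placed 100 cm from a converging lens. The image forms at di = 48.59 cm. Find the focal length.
1/f = 1/do + 1/di → f = 32.7 cm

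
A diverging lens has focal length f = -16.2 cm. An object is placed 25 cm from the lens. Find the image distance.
1/di = 1/f − 1/do → di = -9.83 cm (virtual image)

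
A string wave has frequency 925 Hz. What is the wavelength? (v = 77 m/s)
λ = v/f = 0.08324 m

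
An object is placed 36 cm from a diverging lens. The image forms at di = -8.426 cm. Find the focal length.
1/f = 1/do + 1/di → f = -11 cm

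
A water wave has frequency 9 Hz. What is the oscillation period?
T = 1/f = 0.1111 s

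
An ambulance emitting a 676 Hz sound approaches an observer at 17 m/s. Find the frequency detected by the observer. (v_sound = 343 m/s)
f_obs = f·v/(v − v_s) = 711.3 Hz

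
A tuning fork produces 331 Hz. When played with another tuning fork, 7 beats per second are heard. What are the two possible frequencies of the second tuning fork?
f₂ = 331 ± 7 Hz → 338 Hz or 324 Hz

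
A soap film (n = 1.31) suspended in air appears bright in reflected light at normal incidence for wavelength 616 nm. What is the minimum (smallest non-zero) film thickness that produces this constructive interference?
2nt = (m − ½)λ with m = 1 → t = (m − ½)λ/(2n) = 117.6 nm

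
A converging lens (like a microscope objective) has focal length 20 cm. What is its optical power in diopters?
P = 1/f = 5 D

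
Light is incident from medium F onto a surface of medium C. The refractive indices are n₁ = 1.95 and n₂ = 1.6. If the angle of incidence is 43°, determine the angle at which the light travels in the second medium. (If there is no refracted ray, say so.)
sin θ₂ = (n₁/n₂)·sin θ₁ = 0.8312 → θ₂ = 56.22°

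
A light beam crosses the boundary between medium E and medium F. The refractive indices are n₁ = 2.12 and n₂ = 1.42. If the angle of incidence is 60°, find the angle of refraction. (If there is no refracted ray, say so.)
sin θ₂ = (n₁/n₂)·sin θ₁ = 1.293 > 1, so there is no refracted ray — the light undergoes total internal reflection.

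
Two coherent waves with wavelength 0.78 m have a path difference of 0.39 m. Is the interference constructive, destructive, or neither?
destructive — path difference = 0.5λ, an odd multiple of λ/2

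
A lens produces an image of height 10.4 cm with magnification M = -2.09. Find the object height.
ho = |hi|/|M| = 4.976 cm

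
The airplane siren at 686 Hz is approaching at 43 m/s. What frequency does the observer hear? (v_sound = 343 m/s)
f_obs = f·v/(v − v_s) = 784.3 Hz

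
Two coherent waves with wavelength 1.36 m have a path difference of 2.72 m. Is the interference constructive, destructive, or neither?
constructive — path difference = 2λ, a whole number of wavelengths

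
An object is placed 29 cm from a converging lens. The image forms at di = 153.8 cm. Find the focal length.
1/f = 1/do + 1/di → f = 24.4 cm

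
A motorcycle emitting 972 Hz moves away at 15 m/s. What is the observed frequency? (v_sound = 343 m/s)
f_obs = f·v/(v + v_s) = 931.3 Hz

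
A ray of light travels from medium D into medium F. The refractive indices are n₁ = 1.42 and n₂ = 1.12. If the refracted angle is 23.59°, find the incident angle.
sin θ₁ = (n₂/n₁)·sin θ₂ → θ₁ = 18.4°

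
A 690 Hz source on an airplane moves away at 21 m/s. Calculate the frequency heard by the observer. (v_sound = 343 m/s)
f_obs = f·v/(v + v_s) = 650.2 Hz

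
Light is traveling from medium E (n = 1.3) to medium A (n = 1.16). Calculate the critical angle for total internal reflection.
θc = arcsin(n₂/n₁) = 63.16°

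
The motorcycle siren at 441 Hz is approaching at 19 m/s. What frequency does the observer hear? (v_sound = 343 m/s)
f_obs = f·v/(v − v_s) = 466.9 Hz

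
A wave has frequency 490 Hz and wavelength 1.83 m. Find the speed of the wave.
v = fλ = 896.7 m/s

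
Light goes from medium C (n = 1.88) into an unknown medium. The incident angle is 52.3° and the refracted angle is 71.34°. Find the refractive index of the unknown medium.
n₂ = n₁·sin θ₁ / sin θ₂ = 1.57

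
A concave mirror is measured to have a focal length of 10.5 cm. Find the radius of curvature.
R = 2|f| = 21 cm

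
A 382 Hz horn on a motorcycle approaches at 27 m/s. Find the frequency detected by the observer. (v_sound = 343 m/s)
f_obs = f·v/(v − v_s) = 414.6 Hz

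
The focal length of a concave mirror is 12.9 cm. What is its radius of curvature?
R = 2|f| = 25.8 cm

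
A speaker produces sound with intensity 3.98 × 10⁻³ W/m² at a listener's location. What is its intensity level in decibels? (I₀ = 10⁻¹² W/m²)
β = 10·log₁₀(I/I₀) = 96 dB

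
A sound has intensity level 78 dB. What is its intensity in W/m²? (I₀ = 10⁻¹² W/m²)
I = I₀·10^(β/10) = 6.31 × 10⁻⁵ W/m²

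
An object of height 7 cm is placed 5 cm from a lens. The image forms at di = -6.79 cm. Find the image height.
hi = (-di/do) × ho = 9.506 cm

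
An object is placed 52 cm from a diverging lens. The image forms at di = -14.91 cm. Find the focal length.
1/f = 1/do + 1/di → f = -20.9 cm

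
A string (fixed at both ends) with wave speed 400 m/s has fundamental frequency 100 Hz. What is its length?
L = v/(2f₁) = 2 m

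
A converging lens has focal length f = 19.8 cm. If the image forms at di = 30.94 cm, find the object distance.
1/do = 1/f − 1/di → do = 54.99 cm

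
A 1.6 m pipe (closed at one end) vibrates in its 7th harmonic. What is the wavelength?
λₙ = 4L/n = 0.9143 m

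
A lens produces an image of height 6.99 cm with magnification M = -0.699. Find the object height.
ho = |hi|/|M| = 10 cm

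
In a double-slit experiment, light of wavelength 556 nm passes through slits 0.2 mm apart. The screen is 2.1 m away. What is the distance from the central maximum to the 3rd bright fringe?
y = mλL/d = 17.51 mm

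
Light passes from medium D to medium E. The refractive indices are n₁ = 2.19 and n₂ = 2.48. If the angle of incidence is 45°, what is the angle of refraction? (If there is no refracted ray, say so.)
sin θ₂ = (n₁/n₂)·sin θ₁ = 0.6244 → θ₂ = 38.64°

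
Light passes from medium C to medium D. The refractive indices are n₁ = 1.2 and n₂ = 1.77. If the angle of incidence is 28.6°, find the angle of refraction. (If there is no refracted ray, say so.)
sin θ₂ = (n₁/n₂)·sin θ₁ = 0.3245 → θ₂ = 18.94°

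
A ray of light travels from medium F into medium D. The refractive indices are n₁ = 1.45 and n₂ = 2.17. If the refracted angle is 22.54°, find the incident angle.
sin θ₁ = (n₂/n₁)·sin θ₂ → θ₁ = 35.01°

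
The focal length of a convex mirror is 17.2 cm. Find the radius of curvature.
R = 2|f| = 34.4 cm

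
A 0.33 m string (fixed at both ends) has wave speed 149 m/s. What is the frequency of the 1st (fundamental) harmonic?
fₙ = nv/(2L) = 225.8 Hz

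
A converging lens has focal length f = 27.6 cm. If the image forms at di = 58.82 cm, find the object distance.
1/do = 1/f − 1/di → do = 52 cm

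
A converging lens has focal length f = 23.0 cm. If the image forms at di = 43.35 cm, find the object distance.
1/do = 1/f − 1/di → do = 49 cm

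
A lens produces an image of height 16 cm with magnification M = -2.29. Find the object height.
ho = |hi|/|M| = 6.987 cm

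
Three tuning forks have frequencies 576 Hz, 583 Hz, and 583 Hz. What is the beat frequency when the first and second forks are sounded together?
7 Hz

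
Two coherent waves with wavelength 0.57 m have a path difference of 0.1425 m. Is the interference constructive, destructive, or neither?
neither (partial) — path difference = 0.25λ, neither a whole number of wavelengths nor an odd multiple of λ/2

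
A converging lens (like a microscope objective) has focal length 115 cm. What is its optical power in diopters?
P = 1/f = 0.8696 D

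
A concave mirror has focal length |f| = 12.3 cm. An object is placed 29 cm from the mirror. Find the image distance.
f = +12.3 cm (concave); 1/di = 1/f − 1/do → di = 21.36 cm (real image, in front of mirror)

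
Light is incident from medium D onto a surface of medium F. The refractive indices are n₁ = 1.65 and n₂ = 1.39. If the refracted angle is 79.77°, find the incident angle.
sin θ₁ = (n₂/n₁)·sin θ₂ → θ₁ = 56°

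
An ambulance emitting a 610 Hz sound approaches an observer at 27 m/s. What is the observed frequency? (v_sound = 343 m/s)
f_obs = f·v/(v − v_s) = 662.1 Hz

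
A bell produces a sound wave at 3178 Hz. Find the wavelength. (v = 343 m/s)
λ = v/f = 0.1079 m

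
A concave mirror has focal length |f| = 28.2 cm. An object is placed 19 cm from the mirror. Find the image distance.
f = +28.2 cm (concave); 1/di = 1/f − 1/do → di = -58.24 cm (virtual image, behind mirror)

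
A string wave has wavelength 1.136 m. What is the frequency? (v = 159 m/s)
f = v/λ = 140 Hz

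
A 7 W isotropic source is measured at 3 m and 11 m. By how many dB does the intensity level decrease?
Δβ = 20·log₁₀(r₂/r₁) = 11.29 dB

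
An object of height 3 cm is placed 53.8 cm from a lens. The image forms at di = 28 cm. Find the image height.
hi = (-di/do) × ho = -1.561 cm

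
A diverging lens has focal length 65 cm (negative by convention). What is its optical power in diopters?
P = 1/f = -1.538 D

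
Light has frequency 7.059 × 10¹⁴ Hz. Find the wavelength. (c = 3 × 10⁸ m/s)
λ = c/f = 425 nm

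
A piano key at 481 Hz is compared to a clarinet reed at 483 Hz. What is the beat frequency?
2 Hz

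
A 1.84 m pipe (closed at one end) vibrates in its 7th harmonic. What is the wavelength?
λₙ = 4L/n = 1.051 m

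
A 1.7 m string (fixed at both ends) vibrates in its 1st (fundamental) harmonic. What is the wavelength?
λₙ = 2L/n = 3.4 m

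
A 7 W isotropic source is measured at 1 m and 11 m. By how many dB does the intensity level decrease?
Δβ = 20·log₁₀(r₂/r₁) = 20.83 dB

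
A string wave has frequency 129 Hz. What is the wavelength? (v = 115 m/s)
λ = v/f = 0.8915 m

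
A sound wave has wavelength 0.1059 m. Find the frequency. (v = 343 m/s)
f = v/λ = 3239 Hz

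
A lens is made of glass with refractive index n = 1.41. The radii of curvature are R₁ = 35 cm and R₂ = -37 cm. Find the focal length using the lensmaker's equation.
1/f = (n − 1)(1/R₁ − 1/R₂) → f = 43.87 cm (converging lens)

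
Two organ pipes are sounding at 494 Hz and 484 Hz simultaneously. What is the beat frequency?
10 Hz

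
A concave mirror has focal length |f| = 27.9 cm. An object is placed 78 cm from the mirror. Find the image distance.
f = +27.9 cm (concave); 1/di = 1/f − 1/do → di = 43.44 cm (real image, in front of mirror)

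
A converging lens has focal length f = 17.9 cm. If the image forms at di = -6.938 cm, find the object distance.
1/do = 1/f − 1/di → do = 5 cm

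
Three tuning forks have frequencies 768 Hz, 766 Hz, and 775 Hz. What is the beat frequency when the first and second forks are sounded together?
2 Hz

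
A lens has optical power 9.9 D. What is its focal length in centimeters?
f = 1/P = 10.1 cm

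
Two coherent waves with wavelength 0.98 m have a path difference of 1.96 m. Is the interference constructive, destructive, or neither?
constructive — path difference = 2λ, a whole number of wavelengths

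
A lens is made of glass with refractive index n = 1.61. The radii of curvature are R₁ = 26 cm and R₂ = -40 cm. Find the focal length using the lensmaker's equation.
1/f = (n − 1)(1/R₁ − 1/R₂) → f = 25.83 cm (converging lens)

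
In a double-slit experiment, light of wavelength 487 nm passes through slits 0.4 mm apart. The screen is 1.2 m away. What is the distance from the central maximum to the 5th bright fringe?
y = mλL/d = 7.305 mm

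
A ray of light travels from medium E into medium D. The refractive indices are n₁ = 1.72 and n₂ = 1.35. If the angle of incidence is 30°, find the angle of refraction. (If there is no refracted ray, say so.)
sin θ₂ = (n₁/n₂)·sin θ₁ = 0.637 → θ₂ = 39.57°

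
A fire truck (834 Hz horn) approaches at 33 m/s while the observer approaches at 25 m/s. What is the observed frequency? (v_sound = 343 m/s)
f_obs = f·(v + v_o)/(v − v_s) = 990 Hz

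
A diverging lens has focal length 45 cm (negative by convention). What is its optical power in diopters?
P = 1/f = -2.222 D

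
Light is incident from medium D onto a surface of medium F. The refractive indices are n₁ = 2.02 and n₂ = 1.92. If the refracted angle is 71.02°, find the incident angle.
sin θ₁ = (n₂/n₁)·sin θ₂ → θ₁ = 64°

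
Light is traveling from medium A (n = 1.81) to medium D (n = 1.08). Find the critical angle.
θc = arcsin(n₂/n₁) = 36.63°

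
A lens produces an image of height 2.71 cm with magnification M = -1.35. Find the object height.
ho = |hi|/|M| = 2.007 cm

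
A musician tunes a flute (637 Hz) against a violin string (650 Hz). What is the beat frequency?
13 Hz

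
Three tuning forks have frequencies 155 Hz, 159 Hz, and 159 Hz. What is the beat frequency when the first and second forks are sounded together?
4 Hz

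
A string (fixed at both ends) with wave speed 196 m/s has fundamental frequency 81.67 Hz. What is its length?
L = v/(2f₁) = 1.2 m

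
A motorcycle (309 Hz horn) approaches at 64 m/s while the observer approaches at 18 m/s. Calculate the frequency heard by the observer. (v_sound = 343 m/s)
f_obs = f·(v + v_o)/(v − v_s) = 399.8 Hz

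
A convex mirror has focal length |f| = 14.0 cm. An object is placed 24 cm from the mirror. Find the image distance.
f = −14.0 cm (convex); 1/di = 1/f − 1/do → di = -8.842 cm (virtual image, behind mirror)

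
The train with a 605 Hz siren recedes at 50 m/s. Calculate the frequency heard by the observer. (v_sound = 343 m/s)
f_obs = f·v/(v + v_s) = 528 Hz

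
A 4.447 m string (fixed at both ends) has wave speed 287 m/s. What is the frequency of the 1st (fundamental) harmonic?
fₙ = nv/(2L) = 32.27 Hz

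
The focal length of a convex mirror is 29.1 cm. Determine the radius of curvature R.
R = 2|f| = 58.2 cm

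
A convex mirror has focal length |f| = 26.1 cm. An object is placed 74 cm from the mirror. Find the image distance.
f = −26.1 cm (convex); 1/di = 1/f − 1/do → di = -19.29 cm (virtual image, behind mirror)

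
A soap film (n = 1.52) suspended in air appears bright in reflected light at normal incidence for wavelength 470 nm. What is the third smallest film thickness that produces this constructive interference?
2nt = (m − ½)λ with m = 3 → t = (m − ½)λ/(2n) = 386.5 nm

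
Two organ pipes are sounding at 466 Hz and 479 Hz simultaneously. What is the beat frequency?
13 Hz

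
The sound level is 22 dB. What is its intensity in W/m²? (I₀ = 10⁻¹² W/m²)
I = I₀·10^(β/10) = 1.58 × 10⁻¹⁰ W/m²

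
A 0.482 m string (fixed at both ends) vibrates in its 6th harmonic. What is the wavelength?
λₙ = 2L/n = 0.1607 m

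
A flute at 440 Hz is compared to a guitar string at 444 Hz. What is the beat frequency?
4 Hz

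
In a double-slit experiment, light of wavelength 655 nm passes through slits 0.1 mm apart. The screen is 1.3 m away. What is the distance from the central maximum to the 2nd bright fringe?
y = mλL/d = 17.03 mm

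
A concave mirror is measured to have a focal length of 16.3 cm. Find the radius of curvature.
R = 2|f| = 32.6 cm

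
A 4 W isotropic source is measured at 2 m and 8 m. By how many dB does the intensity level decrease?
Δβ = 20·log₁₀(r₂/r₁) = 12.04 dB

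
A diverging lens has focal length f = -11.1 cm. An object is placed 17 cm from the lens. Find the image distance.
1/di = 1/f − 1/do → di = -6.715 cm (virtual image)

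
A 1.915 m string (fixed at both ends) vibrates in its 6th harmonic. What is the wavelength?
λₙ = 2L/n = 0.6383 m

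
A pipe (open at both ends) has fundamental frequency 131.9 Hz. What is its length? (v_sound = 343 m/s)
L = v/(2f₁) = 1.3 m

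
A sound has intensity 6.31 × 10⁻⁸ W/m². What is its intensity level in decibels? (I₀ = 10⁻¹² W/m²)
β = 10·log₁₀(I/I₀) = 48 dB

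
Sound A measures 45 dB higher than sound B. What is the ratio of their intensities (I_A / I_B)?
I_A/I_B = 10^(Δβ/10) = 31620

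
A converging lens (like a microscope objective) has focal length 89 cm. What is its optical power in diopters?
P = 1/f = 1.124 D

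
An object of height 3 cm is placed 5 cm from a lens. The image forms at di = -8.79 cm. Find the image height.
hi = (-di/do) × ho = 5.274 cm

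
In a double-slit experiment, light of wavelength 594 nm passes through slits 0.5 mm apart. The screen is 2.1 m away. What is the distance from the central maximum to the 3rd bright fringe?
y = mλL/d = 7.484 mm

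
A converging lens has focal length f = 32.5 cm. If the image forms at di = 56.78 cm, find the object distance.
1/do = 1/f − 1/di → do = 76 cm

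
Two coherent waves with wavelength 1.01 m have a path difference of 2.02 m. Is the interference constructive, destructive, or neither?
constructive — path difference = 2λ, a whole number of wavelengths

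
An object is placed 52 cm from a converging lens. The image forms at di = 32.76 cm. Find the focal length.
1/f = 1/do + 1/di → f = 20.1 cm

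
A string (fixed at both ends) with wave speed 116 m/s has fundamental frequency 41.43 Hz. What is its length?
L = v/(2f₁) = 1.4 m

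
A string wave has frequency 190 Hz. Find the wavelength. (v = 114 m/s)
λ = v/f = 0.6 m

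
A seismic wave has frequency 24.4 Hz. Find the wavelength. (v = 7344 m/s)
λ = v/f = 301 m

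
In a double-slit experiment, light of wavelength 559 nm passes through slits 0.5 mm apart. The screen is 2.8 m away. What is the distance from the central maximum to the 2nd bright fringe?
y = mλL/d = 6.261 mm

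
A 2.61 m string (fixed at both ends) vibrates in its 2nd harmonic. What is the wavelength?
λₙ = 2L/n = 2.61 m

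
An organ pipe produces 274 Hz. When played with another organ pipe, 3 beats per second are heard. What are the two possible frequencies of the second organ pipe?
f₂ = 274 ± 3 Hz → 277 Hz or 271 Hz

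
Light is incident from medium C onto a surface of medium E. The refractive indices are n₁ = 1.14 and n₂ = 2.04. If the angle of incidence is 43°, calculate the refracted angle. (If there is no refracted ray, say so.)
sin θ₂ = (n₁/n₂)·sin θ₁ = 0.3811 → θ₂ = 22.4°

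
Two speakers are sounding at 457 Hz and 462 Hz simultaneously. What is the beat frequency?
5 Hz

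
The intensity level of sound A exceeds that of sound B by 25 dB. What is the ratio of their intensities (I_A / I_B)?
I_A/I_B = 10^(Δβ/10) = 316.2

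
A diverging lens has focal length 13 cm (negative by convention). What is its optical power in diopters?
P = 1/f = -7.692 D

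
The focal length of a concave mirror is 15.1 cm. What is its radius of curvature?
R = 2|f| = 30.2 cm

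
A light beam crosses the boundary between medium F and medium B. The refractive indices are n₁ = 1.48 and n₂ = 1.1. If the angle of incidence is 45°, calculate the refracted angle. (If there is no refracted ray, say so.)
sin θ₂ = (n₁/n₂)·sin θ₁ = 0.9514 → θ₂ = 72.06°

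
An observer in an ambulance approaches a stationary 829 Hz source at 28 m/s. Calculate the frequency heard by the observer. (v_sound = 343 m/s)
f_obs = f·(v + v_o)/v = 896.7 Hz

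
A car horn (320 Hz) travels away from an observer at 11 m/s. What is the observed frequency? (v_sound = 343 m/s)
f_obs = f·v/(v + v_s) = 310.1 Hz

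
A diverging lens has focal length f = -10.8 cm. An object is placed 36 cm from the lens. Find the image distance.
1/di = 1/f − 1/do → di = -8.308 cm (virtual image)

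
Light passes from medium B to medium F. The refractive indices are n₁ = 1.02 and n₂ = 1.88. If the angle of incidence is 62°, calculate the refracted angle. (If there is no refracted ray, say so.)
sin θ₂ = (n₁/n₂)·sin θ₁ = 0.479 → θ₂ = 28.62°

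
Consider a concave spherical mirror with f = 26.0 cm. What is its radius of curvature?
R = 2|f| = 52 cm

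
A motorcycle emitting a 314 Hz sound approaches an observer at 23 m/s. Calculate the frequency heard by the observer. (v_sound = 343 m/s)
f_obs = f·v/(v − v_s) = 336.6 Hz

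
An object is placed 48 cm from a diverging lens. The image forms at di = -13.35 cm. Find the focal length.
1/f = 1/do + 1/di → f = -18.49 cm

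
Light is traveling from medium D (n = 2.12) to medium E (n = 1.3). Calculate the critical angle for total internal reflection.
θc = arcsin(n₂/n₁) = 37.82°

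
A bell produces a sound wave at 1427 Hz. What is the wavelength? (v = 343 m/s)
λ = v/f = 0.2404 m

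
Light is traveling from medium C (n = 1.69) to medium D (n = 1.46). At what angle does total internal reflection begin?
θc = arcsin(n₂/n₁) = 59.76°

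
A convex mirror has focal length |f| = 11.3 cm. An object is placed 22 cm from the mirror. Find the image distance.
f = −11.3 cm (convex); 1/di = 1/f − 1/do → di = -7.465 cm (virtual image, behind mirror)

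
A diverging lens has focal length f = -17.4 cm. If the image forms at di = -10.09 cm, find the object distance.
1/do = 1/f − 1/di → do = 24.02 cm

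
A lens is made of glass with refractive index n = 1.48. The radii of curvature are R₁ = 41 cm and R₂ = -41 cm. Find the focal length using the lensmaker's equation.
1/f = (n − 1)(1/R₁ − 1/R₂) → f = 42.71 cm (converging lens)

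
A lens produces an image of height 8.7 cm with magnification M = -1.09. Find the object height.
ho = |hi|/|M| = 7.982 cm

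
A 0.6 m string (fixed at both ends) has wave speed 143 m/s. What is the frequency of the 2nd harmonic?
fₙ = nv/(2L) = 238.3 Hz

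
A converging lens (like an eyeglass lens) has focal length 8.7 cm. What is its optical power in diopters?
P = 1/f = 11.49 D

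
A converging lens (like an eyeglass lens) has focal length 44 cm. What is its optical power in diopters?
P = 1/f = 2.273 D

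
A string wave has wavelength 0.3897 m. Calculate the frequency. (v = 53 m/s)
f = v/λ = 136 Hz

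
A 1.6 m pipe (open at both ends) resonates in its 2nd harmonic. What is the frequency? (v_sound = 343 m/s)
fₙ = nv/(2L) = 214.4 Hz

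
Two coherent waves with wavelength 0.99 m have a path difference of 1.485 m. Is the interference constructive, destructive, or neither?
destructive — path difference = 1.5λ, an odd multiple of λ/2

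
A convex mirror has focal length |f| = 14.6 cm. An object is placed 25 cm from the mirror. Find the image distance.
f = −14.6 cm (convex); 1/di = 1/f − 1/do → di = -9.217 cm (virtual image, behind mirror)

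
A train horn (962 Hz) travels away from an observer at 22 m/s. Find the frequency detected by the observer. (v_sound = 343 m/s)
f_obs = f·v/(v + v_s) = 904 Hz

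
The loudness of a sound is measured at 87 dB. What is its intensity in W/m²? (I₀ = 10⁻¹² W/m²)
I = I₀·10^(β/10) = 5.01 × 10⁻⁴ W/m²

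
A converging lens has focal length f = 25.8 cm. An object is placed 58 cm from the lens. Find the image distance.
1/di = 1/f − 1/do → di = 46.47 cm (real image)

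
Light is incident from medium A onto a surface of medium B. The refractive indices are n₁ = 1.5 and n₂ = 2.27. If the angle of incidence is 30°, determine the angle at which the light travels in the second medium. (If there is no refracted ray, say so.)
sin θ₂ = (n₁/n₂)·sin θ₁ = 0.3304 → θ₂ = 19.29°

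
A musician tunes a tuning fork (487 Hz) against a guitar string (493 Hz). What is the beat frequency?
6 Hz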